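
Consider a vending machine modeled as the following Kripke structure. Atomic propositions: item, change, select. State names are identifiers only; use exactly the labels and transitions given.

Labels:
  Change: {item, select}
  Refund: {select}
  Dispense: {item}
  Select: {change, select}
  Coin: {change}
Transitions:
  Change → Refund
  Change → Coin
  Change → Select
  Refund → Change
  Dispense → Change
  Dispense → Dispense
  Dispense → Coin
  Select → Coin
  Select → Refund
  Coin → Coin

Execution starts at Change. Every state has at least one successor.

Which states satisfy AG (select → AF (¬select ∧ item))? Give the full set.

{Coin}

States satisfying select → AF (¬select ∧ item): {Dispense, Coin}.
States satisfying AG (select → AF (¬select ∧ item)): {Coin}.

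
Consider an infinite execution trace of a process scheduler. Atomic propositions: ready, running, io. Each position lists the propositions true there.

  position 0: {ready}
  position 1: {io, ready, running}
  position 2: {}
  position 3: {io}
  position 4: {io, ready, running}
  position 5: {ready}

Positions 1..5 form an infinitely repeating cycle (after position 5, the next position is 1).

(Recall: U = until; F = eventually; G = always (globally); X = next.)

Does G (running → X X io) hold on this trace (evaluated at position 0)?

running → X X io holds at every position 0..5, and those are all positions ever visited, so G (running → X X io) holds.
Positions where running holds: 1, 4.
Check X X io at each: 1→ok, 4→ok.

Satisfied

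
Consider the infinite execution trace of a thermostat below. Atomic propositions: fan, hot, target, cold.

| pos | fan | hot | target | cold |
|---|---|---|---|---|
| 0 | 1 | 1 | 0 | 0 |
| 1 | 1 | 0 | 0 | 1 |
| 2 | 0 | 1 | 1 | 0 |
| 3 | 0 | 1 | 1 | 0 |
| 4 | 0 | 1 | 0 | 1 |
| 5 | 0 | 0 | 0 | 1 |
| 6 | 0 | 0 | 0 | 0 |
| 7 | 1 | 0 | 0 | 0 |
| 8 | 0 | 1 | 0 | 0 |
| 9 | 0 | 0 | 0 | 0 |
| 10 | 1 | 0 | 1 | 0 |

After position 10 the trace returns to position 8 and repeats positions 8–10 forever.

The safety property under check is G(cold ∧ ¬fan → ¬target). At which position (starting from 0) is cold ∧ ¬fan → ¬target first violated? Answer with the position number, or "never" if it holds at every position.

cold ∧ ¬fan → ¬target holds at every position 0..10, and those are all the positions the trace ever visits, so the invariant G(cold ∧ ¬fan → ¬target) is never violated.

never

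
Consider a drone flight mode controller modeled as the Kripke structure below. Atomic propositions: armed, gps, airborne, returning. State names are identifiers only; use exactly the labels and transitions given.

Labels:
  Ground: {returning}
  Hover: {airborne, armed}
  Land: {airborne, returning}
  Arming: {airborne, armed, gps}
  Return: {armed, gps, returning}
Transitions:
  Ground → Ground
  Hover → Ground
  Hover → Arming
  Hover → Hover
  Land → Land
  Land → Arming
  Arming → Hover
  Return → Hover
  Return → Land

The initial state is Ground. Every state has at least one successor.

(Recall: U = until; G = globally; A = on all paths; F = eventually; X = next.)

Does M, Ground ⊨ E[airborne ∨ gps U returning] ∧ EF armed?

Violated

States satisfying airborne ∨ gps: {Hover, Land, Arming, Return}.
States satisfying returning: {Ground, Land, Return}.
States satisfying E[airborne ∨ gps U returning]: {Ground, Hover, Land, Arming, Return}.
States satisfying armed: {Hover, Arming, Return}.
States satisfying EF armed: {Hover, Land, Arming, Return}.
States satisfying E[airborne ∨ gps U returning] ∧ EF armed: {Hover, Land, Arming, Return}.
Ground ∉ Sat(E[airborne ∨ gps U returning] ∧ EF armed).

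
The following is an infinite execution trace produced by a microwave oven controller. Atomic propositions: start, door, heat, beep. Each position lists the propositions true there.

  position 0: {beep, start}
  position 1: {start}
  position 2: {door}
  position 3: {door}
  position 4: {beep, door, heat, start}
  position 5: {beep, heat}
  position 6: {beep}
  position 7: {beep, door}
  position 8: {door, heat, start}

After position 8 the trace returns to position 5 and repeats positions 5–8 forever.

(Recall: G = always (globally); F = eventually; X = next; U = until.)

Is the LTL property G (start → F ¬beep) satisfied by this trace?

start → F ¬beep holds at every position 0..8, and those are all positions ever visited, so G (start → F ¬beep) holds.
Positions where start holds: 0, 1, 4, 8.
Check F ¬beep at each: 0→ok, 1→ok, 4→ok, 8→ok.

Yes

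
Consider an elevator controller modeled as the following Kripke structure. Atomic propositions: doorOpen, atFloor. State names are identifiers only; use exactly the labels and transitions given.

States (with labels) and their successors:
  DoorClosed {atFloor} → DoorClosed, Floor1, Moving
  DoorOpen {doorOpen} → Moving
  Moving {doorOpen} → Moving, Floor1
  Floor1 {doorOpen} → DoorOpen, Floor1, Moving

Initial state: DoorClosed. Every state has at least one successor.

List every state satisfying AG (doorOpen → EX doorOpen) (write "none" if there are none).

States satisfying doorOpen → EX doorOpen: {DoorClosed, DoorOpen, Moving, Floor1}.
States satisfying AG (doorOpen → EX doorOpen): {DoorClosed, DoorOpen, Moving, Floor1}.

{DoorClosed, DoorOpen, Moving, Floor1}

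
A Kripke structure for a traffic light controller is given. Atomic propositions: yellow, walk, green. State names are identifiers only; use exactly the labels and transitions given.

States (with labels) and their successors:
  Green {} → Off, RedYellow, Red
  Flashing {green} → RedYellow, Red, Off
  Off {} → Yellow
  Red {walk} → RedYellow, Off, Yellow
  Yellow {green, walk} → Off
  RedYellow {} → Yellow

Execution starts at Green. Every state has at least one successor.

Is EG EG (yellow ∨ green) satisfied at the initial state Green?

Violated

States satisfying EG (yellow ∨ green): ∅.
States satisfying EG EG (yellow ∨ green): ∅.
No suitable path/successor from Green witnesses the formula.
Green ∉ Sat(EG EG (yellow ∨ green)).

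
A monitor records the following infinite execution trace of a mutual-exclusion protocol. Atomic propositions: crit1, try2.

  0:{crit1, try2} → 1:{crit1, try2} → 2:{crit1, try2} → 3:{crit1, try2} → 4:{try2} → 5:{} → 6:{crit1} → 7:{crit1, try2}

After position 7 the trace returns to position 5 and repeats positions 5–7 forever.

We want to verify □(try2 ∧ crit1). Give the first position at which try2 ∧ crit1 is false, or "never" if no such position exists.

4

Check try2 ∧ crit1 at each position in order: 0 ✓, 1 ✓, 2 ✓, 3 ✓.
At position 4 the labels are {try2}, so try2 ∧ crit1 is false there. This is the first violation.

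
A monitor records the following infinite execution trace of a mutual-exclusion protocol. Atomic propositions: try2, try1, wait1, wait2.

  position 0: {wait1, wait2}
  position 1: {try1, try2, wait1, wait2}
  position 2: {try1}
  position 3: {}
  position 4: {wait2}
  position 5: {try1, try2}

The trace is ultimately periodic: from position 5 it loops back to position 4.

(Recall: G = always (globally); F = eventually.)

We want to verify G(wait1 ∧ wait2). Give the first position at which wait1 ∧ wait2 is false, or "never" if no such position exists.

2

Check wait1 ∧ wait2 at each position in order: 0 ✓, 1 ✓.
At position 2 the labels are {try1}, so wait1 ∧ wait2 is false there. This is the first violation.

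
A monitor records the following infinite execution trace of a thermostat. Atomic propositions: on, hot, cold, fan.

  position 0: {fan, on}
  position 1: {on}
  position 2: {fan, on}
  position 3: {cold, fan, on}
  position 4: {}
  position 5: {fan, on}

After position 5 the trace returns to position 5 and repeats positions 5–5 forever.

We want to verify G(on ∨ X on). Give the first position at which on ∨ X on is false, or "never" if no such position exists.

never

on ∨ X on holds at every position 0..5, and those are all the positions the trace ever visits, so the invariant G(on ∨ X on) is never violated.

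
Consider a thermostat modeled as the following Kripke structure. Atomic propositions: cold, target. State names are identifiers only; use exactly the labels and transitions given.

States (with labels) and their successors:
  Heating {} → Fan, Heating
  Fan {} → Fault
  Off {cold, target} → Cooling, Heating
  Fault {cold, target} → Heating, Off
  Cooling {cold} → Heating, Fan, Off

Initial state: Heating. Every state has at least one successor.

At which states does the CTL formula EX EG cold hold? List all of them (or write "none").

{Fan, Off, Fault, Cooling}

States satisfying EG cold: {Off, Fault, Cooling}.
States satisfying EX EG cold: {Fan, Off, Fault, Cooling}.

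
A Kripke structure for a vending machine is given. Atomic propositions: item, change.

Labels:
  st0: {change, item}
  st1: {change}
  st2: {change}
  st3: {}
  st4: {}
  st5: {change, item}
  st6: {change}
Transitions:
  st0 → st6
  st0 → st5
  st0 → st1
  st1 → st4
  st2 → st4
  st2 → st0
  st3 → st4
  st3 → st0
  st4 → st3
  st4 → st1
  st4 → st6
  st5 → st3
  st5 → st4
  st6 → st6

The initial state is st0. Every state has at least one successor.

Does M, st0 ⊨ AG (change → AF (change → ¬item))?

Holds

States satisfying change → AF (change → ¬item): {st0, st1, st2, st3, st4, st5, st6}.
States satisfying AG (change → AF (change → ¬item)): {st0, st1, st2, st3, st4, st5, st6}.
Every state reachable from st0 satisfies change → AF (change → ¬item).
st0 ∈ Sat(AG (change → AF (change → ¬item))).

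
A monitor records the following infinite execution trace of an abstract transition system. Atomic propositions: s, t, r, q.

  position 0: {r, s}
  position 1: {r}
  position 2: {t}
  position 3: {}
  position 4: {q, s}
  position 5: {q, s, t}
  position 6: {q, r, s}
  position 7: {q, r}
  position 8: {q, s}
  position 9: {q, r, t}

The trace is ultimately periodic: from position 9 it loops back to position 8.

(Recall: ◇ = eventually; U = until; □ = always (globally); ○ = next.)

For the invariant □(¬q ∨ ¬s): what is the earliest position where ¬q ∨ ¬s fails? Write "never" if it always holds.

Check ¬q ∨ ¬s at each position in order: 0 ✓, 1 ✓, 2 ✓, 3 ✓.
At position 4 the labels are {q, s}, so ¬q ∨ ¬s is false there. This is the first violation.

4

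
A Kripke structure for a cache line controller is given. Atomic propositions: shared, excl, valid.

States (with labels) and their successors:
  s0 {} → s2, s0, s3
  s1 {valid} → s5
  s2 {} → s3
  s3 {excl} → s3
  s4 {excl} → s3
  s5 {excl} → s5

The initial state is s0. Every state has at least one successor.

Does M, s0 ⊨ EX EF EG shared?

Violated

States satisfying EF EG shared: ∅.
States satisfying EX EF EG shared: ∅.
No suitable path/successor from s0 witnesses the formula.
s0 ∉ Sat(EX EF EG shared).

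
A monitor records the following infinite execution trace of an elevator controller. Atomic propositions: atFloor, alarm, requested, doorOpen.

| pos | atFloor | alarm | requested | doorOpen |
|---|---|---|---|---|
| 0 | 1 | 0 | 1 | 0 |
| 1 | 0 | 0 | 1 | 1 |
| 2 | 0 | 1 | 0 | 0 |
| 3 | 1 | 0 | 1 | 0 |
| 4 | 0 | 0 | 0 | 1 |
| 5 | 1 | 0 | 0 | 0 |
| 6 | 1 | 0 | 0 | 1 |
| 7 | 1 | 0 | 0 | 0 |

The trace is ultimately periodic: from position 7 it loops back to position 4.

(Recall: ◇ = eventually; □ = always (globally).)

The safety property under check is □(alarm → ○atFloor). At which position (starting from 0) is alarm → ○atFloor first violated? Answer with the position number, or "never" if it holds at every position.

never

alarm → ○atFloor holds at every position 0..7, and those are all the positions the trace ever visits, so the invariant □(alarm → ○atFloor) is never violated.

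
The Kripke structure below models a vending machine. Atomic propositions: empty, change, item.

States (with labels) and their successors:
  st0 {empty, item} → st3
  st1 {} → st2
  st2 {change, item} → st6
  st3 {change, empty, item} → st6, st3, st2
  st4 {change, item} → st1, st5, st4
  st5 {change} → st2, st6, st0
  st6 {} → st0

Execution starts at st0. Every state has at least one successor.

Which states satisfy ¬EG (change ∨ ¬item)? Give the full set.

{st0, st1, st2, st5, st6}

States satisfying change ∨ ¬item: {st1, st2, st3, st4, st5, st6}.
States satisfying EG (change ∨ ¬item): {st3, st4}.
States satisfying ¬EG (change ∨ ¬item): {st0, st1, st2, st5, st6}.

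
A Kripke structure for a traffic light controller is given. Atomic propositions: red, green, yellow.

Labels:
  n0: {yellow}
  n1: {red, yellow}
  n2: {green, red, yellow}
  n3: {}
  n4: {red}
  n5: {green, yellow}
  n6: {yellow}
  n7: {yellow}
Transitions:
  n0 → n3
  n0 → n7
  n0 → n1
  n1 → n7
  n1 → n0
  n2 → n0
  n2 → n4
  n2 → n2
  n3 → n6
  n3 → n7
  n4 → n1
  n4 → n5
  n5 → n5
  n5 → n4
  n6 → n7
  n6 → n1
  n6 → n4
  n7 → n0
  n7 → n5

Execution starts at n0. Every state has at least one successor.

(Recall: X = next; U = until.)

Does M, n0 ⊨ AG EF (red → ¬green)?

Holds

States satisfying EF (red → ¬green): {n0, n1, n2, n3, n4, n5, n6, n7}.
States satisfying AG EF (red → ¬green): {n0, n1, n2, n3, n4, n5, n6, n7}.
Every state reachable from n0 satisfies EF (red → ¬green).
n0 ∈ Sat(AG EF (red → ¬green)).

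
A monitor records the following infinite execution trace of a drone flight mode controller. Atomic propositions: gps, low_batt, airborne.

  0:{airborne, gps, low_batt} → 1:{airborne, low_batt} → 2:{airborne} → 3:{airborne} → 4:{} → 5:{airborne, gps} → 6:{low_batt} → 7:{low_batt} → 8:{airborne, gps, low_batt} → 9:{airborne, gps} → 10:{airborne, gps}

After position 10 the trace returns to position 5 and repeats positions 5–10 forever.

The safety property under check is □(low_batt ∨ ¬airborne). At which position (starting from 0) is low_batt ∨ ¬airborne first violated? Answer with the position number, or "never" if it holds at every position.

Check low_batt ∨ ¬airborne at each position in order: 0 ✓, 1 ✓.
At position 2 the labels are {airborne}, so low_batt ∨ ¬airborne is false there. This is the first violation.

2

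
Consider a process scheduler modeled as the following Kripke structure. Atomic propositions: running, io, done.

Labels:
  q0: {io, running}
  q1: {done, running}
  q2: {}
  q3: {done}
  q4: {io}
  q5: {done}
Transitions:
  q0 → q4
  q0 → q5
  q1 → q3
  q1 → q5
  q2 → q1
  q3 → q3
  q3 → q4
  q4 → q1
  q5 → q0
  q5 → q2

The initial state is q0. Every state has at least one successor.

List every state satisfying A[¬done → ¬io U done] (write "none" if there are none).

{q1, q2, q3, q5}

States satisfying ¬done → ¬io: {q1, q2, q3, q5}.
States satisfying done: {q1, q3, q5}.
States satisfying A[¬done → ¬io U done]: {q1, q2, q3, q5}.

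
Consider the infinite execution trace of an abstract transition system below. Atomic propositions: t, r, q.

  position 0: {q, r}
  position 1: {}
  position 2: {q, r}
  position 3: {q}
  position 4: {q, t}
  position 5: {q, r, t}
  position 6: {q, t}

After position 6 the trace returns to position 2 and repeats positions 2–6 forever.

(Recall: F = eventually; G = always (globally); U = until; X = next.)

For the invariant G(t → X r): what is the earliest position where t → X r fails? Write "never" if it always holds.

5

Check t → X r at each position in order: 0 ✓, 1 ✓, 2 ✓, 3 ✓, 4 ✓.
At position 5 the labels are {q, r, t} and the next position 6 has {q, t}, so t → X r is false there. This is the first violation.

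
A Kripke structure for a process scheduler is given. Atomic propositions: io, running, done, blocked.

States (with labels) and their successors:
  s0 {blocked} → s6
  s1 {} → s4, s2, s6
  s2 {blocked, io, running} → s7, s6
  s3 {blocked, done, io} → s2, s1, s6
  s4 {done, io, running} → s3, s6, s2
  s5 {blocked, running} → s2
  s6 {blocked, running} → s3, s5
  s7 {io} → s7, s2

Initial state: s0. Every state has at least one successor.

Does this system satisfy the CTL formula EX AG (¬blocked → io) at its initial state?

States satisfying AG (¬blocked → io): ∅.
States satisfying EX AG (¬blocked → io): ∅.
No suitable path/successor from s0 witnesses the formula.
s0 ∉ Sat(EX AG (¬blocked → io)).

Violated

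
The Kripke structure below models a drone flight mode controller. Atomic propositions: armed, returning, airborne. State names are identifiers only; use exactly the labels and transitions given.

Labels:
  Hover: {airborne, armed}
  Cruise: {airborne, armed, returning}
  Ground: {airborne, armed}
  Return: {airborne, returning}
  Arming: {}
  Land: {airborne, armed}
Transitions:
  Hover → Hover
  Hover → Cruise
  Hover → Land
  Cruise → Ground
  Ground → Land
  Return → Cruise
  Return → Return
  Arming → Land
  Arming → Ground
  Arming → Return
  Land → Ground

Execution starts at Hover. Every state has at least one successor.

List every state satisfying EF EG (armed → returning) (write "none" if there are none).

{Return, Arming}

States satisfying EG (armed → returning): {Return, Arming}.
States satisfying EF EG (armed → returning): {Return, Arming}.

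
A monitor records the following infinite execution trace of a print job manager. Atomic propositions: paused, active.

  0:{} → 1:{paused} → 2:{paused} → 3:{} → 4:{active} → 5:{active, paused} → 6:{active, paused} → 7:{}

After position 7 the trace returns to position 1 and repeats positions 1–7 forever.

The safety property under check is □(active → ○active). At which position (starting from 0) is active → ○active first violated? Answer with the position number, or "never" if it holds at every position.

6

Check active → ○active at each position in order: 0 ✓, 1 ✓, 2 ✓, 3 ✓, 4 ✓, 5 ✓.
At position 6 the labels are {active, paused} and the next position 7 has {}, so active → ○active is false there. This is the first violation.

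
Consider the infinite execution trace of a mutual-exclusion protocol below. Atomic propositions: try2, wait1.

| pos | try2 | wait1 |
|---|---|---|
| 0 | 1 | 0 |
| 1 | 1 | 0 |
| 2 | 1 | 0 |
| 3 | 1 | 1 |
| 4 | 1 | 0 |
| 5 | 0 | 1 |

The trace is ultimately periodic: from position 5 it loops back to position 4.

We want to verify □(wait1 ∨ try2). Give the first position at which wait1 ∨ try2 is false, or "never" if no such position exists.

never

wait1 ∨ try2 holds at every position 0..5, and those are all the positions the trace ever visits, so the invariant □(wait1 ∨ try2) is never violated.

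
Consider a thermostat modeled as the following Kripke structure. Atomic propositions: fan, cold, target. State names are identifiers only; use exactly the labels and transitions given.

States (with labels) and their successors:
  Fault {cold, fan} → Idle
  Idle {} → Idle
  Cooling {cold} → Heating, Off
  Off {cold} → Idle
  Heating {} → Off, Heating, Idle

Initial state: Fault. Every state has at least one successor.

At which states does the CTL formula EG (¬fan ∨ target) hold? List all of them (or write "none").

{Idle, Cooling, Off, Heating}

States satisfying ¬fan ∨ target: {Idle, Cooling, Off, Heating}.
States satisfying EG (¬fan ∨ target): {Idle, Cooling, Off, Heating}.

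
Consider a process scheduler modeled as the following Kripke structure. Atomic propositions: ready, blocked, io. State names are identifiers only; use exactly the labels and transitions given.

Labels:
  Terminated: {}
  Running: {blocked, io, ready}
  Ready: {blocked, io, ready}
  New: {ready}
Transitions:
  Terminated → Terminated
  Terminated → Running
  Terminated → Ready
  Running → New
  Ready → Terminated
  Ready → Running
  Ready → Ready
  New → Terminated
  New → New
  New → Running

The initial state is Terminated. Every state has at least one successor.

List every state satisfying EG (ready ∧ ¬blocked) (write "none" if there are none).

States satisfying ready ∧ ¬blocked: {New}.
States satisfying EG (ready ∧ ¬blocked): {New}.

{New}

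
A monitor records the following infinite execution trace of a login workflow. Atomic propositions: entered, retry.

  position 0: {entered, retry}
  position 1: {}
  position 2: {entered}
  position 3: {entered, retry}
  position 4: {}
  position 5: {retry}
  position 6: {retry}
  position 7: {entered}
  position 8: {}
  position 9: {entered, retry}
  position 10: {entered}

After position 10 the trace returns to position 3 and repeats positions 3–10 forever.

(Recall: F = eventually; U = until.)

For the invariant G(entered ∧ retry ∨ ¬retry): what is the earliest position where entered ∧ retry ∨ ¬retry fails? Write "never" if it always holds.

Check entered ∧ retry ∨ ¬retry at each position in order: 0 ✓, 1 ✓, 2 ✓, 3 ✓, 4 ✓.
At position 5 the labels are {retry}, so entered ∧ retry ∨ ¬retry is false there. This is the first violation.

5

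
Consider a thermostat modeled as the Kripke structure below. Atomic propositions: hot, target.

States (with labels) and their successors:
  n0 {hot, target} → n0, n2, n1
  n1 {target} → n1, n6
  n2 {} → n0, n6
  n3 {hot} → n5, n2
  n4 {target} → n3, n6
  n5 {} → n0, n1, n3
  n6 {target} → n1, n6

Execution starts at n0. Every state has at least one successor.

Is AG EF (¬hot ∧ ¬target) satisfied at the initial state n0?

No

States satisfying EF (¬hot ∧ ¬target): {n0, n2, n3, n4, n5}.
States satisfying AG EF (¬hot ∧ ¬target): ∅.
n1 is reachable from n0 and violates EF (¬hot ∧ ¬target), so AG fails at n0.
n0 ∉ Sat(AG EF (¬hot ∧ ¬target)).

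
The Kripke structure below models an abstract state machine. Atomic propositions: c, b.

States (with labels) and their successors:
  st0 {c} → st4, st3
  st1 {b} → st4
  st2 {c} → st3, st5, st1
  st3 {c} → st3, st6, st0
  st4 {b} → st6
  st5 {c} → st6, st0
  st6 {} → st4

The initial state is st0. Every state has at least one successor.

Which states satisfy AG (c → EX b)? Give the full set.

States satisfying c → EX b: {st0, st1, st2, st4, st6}.
States satisfying AG (c → EX b): {st1, st4, st6}.

{st1, st4, st6}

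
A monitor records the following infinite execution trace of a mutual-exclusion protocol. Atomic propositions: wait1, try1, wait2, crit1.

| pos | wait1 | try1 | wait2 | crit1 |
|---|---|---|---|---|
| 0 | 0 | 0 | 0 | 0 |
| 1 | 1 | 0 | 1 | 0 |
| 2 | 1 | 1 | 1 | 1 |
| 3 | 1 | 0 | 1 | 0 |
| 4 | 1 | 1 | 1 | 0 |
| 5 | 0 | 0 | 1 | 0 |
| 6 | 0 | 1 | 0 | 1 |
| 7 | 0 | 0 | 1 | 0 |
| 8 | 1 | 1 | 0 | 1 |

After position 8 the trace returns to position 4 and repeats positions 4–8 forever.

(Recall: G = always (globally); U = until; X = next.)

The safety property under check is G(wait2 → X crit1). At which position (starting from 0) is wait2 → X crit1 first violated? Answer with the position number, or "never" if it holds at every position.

2

Check wait2 → X crit1 at each position in order: 0 ✓, 1 ✓.
At position 2 the labels are {crit1, try1, wait1, wait2} and the next position 3 has {wait1, wait2}, so wait2 → X crit1 is false there. This is the first violation.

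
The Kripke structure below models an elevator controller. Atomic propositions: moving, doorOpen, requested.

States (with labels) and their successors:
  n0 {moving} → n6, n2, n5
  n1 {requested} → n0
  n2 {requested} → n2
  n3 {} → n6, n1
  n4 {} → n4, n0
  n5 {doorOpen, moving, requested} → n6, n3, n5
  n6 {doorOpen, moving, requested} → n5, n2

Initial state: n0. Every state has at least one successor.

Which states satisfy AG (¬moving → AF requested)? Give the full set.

States satisfying ¬moving → AF requested: {n0, n1, n2, n3, n5, n6}.
States satisfying AG (¬moving → AF requested): {n0, n1, n2, n3, n5, n6}.

{n0, n1, n2, n3, n5, n6}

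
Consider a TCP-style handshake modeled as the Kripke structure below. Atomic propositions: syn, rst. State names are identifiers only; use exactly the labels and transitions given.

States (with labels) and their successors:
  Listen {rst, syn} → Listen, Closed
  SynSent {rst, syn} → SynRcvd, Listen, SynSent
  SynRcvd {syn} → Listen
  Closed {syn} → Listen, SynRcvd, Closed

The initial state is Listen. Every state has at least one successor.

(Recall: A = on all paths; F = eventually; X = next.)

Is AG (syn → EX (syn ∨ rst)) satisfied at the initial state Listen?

States satisfying syn → EX (syn ∨ rst): {Listen, SynSent, SynRcvd, Closed}.
States satisfying AG (syn → EX (syn ∨ rst)): {Listen, SynSent, SynRcvd, Closed}.
Every state reachable from Listen satisfies syn → EX (syn ∨ rst).
Listen ∈ Sat(AG (syn → EX (syn ∨ rst))).

Holds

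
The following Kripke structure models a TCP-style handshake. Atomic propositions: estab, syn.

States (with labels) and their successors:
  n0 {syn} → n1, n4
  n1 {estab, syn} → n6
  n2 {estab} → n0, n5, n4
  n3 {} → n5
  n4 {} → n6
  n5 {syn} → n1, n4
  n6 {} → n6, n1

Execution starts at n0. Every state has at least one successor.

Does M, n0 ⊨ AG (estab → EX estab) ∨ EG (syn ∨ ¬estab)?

States satisfying estab → EX estab: {n0, n3, n4, n5, n6}.
States satisfying AG (estab → EX estab): ∅.
States satisfying syn ∨ ¬estab: {n0, n1, n3, n4, n5, n6}.
States satisfying EG (syn ∨ ¬estab): {n0, n1, n3, n4, n5, n6}.
States satisfying AG (estab → EX estab) ∨ EG (syn ∨ ¬estab): {n0, n1, n3, n4, n5, n6}.
n0 ∈ Sat(AG (estab → EX estab) ∨ EG (syn ∨ ¬estab)).

Satisfied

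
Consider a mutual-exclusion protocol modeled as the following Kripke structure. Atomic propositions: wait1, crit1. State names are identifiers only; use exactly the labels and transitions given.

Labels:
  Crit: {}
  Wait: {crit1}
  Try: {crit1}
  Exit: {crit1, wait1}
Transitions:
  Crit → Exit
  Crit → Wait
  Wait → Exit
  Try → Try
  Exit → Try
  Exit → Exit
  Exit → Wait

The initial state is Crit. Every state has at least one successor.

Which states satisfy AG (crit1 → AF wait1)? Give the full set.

none

States satisfying crit1 → AF wait1: {Crit, Wait, Exit}.
States satisfying AG (crit1 → AF wait1): ∅.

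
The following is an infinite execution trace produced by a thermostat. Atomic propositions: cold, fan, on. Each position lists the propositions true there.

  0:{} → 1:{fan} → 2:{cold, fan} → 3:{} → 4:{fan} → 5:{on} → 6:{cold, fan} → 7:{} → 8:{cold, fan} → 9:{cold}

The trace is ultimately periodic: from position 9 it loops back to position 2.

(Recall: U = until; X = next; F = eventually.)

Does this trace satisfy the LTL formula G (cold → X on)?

cold → X on must hold at every position from 0 onward. It fails at position 2, so G (cold → X on) is false.
Positions where cold holds: 2, 6, 8, 9.
Check X on at each: 2→fails, 6→fails, 8→fails, 9→fails.

No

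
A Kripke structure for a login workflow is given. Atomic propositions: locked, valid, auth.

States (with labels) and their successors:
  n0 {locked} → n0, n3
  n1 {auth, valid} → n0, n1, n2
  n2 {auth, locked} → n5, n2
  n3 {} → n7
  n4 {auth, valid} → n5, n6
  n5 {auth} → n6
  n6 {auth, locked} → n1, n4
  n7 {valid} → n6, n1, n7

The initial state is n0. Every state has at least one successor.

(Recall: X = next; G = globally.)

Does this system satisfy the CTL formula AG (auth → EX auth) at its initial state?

Yes

States satisfying auth → EX auth: {n0, n1, n2, n3, n4, n5, n6, n7}.
States satisfying AG (auth → EX auth): {n0, n1, n2, n3, n4, n5, n6, n7}.
Every state reachable from n0 satisfies auth → EX auth.
n0 ∈ Sat(AG (auth → EX auth)).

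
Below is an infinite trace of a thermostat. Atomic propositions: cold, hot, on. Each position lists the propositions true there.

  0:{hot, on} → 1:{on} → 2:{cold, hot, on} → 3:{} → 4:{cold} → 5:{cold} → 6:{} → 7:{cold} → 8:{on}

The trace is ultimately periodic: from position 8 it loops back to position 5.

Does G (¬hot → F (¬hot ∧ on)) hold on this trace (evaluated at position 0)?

Holds

¬hot → F (¬hot ∧ on) holds at every position 0..8, and those are all positions ever visited, so G (¬hot → F (¬hot ∧ on)) holds.
Positions where ¬hot holds: 1, 3, 4, 5, 6, 7, 8.
Check F (¬hot ∧ on) at each: 1→ok, 3→ok, 4→ok, 5→ok, 6→ok, 7→ok, 8→ok.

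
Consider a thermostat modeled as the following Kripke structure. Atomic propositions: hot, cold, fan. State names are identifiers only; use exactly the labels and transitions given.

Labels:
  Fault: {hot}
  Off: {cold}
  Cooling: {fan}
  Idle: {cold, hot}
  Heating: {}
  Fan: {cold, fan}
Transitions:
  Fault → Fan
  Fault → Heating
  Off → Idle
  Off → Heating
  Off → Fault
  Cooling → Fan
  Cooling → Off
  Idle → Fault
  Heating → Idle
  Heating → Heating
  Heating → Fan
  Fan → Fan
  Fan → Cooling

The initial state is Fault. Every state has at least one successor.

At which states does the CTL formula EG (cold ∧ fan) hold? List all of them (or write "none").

States satisfying cold ∧ fan: {Fan}.
States satisfying EG (cold ∧ fan): {Fan}.

{Fan}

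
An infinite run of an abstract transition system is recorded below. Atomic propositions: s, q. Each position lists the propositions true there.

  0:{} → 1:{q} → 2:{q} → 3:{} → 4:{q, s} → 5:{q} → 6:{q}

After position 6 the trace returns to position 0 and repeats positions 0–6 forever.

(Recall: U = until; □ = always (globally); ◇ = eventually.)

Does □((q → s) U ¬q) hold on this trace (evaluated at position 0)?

(q → s) U ¬q must hold at every position from 0 onward. It fails at position 1, so □((q → s) U ¬q) is false.

Does not hold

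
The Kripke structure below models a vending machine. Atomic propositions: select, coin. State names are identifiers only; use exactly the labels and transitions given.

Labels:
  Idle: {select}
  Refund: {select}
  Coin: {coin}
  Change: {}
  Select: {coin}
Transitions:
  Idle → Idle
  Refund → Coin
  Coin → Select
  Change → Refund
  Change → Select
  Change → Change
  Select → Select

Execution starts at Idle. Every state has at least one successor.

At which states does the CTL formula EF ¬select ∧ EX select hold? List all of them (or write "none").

States satisfying ¬select: {Coin, Change, Select}.
States satisfying EF ¬select: {Refund, Coin, Change, Select}.
States satisfying select: {Idle, Refund}.
States satisfying EX select: {Idle, Change}.
States satisfying EF ¬select ∧ EX select: {Change}.

{Change}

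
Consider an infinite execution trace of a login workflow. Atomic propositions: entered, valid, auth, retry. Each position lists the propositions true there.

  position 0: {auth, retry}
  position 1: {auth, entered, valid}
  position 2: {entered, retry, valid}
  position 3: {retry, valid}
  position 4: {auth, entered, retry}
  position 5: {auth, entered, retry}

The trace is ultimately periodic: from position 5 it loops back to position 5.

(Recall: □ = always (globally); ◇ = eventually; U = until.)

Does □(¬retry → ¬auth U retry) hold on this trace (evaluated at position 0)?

Violated

¬retry → ¬auth U retry must hold at every position from 0 onward. It fails at position 1, so □(¬retry → ¬auth U retry) is false.
Positions where ¬retry holds: 1.
Check ¬auth U retry at each: 1→fails.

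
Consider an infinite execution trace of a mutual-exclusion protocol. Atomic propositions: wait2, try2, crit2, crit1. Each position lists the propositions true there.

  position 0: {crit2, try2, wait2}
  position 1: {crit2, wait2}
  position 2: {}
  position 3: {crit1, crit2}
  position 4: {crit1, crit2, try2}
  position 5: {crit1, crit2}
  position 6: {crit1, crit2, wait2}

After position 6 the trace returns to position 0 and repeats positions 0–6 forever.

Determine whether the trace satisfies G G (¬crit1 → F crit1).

G (¬crit1 → F crit1) holds at every position 0..6, and those are all positions ever visited, so G G (¬crit1 → F crit1) holds.

Yes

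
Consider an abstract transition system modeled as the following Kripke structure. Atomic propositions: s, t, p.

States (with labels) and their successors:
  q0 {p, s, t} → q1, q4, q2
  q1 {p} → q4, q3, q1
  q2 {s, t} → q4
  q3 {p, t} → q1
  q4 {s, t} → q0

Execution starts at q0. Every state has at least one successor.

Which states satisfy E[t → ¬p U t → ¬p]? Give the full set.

States satisfying t → ¬p: {q1, q2, q4}.
States satisfying E[t → ¬p U t → ¬p]: {q1, q2, q4}.

{q1, q2, q4}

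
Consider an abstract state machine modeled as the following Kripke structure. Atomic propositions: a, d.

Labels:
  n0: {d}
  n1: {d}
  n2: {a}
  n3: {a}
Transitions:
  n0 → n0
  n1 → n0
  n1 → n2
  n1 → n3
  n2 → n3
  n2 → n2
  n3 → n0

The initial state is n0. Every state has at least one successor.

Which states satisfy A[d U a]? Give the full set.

States satisfying d: {n0, n1}.
States satisfying a: {n2, n3}.
States satisfying A[d U a]: {n2, n3}.

{n2, n3}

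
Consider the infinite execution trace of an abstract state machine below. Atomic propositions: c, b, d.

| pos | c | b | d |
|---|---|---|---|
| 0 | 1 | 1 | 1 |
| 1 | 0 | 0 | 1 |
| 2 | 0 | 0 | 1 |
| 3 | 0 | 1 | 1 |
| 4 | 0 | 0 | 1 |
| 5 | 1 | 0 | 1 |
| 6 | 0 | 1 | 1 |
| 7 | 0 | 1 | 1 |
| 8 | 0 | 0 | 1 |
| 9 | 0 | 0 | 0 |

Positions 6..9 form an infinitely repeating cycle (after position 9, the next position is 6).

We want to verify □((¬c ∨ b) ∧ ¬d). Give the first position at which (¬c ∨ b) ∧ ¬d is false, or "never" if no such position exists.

0

At position 0 the labels are {b, c, d}, so (¬c ∨ b) ∧ ¬d is false there. This is the first violation.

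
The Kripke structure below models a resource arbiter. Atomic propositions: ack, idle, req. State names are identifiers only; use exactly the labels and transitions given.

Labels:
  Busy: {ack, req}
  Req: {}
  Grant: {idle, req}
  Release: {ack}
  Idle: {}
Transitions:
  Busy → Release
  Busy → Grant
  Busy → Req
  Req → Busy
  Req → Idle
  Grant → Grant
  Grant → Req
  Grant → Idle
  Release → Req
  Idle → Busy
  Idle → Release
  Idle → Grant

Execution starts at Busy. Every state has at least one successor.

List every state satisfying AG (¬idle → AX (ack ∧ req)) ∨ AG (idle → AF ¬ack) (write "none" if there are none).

{Busy, Req, Grant, Release, Idle}

States satisfying ¬idle → AX (ack ∧ req): {Grant}.
States satisfying AG (¬idle → AX (ack ∧ req)): ∅.
States satisfying idle → AF ¬ack: {Busy, Req, Grant, Release, Idle}.
States satisfying AG (idle → AF ¬ack): {Busy, Req, Grant, Release, Idle}.
States satisfying AG (¬idle → AX (ack ∧ req)) ∨ AG (idle → AF ¬ack): {Busy, Req, Grant, Release, Idle}.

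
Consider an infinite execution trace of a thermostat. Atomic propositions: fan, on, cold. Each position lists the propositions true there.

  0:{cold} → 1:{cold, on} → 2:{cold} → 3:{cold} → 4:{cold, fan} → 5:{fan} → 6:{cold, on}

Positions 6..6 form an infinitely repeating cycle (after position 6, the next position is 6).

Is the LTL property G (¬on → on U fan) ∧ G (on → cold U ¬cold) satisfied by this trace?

¬on → on U fan must hold at every position from 0 onward. It fails at position 0, so G (¬on → on U fan) is false.
Positions where ¬on holds: 0, 2, 3, 4, 5.
Check on U fan at each: 0→fails, 2→fails, 3→fails, 4→ok, 5→ok.
on → cold U ¬cold must hold at every position from 0 onward. It fails at position 6, so G (on → cold U ¬cold) is false.
Positions where on holds: 1, 6.
Check cold U ¬cold at each: 1→ok, 6→fails.
At position 0: G (¬on → on U fan) is false; G (on → cold U ¬cold) is false; so G (¬on → on U fan) ∧ G (on → cold U ¬cold) is false.

Violated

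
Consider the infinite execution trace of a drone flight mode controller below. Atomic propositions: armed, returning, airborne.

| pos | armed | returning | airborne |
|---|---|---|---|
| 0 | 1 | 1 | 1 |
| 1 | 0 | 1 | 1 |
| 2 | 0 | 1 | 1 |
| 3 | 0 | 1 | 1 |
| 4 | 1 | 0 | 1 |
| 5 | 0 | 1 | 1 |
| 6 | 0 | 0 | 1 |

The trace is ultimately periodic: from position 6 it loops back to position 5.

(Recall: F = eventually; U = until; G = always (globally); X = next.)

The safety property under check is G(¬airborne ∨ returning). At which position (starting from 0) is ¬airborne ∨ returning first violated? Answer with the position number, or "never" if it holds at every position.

Check ¬airborne ∨ returning at each position in order: 0 ✓, 1 ✓, 2 ✓, 3 ✓.
At position 4 the labels are {airborne, armed}, so ¬airborne ∨ returning is false there. This is the first violation.

4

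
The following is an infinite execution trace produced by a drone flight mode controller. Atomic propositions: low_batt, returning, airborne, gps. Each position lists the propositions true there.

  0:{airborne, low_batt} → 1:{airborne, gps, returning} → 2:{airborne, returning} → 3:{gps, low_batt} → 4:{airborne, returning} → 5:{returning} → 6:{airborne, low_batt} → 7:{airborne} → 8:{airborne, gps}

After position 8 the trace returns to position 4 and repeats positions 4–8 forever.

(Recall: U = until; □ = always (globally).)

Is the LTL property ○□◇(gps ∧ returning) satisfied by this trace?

Violated

The position after 0 is 1; □◇(gps ∧ returning) is false there.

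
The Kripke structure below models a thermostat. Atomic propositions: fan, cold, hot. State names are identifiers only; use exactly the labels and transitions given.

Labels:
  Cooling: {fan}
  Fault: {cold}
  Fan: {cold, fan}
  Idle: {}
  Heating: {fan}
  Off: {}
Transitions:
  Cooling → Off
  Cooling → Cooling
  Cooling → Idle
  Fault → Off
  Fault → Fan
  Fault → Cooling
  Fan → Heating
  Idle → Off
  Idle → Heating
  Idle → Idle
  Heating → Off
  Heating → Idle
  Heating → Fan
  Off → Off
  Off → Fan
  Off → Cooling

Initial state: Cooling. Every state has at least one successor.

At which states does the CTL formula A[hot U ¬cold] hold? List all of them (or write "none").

States satisfying hot: ∅.
States satisfying ¬cold: {Cooling, Idle, Heating, Off}.
States satisfying A[hot U ¬cold]: {Cooling, Idle, Heating, Off}.

{Cooling, Idle, Heating, Off}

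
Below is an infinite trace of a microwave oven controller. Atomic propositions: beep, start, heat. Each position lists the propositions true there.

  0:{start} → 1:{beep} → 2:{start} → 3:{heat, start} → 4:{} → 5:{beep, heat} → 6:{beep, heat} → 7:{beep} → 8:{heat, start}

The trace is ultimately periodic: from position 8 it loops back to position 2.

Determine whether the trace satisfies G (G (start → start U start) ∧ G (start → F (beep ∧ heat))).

G (start → start U start) ∧ G (start → F (beep ∧ heat)) holds at every position 0..8, and those are all positions ever visited, so G (G (start → start U start) ∧ G (start → F (beep ∧ heat))) holds.

Yes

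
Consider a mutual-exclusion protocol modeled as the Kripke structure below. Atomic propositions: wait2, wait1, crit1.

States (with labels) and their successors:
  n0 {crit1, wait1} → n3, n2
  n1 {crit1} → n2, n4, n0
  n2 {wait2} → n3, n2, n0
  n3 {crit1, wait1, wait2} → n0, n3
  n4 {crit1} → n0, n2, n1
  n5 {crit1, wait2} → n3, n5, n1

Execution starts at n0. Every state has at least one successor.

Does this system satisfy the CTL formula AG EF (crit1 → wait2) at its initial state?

States satisfying EF (crit1 → wait2): {n0, n1, n2, n3, n4, n5}.
States satisfying AG EF (crit1 → wait2): {n0, n1, n2, n3, n4, n5}.
Every state reachable from n0 satisfies EF (crit1 → wait2).
n0 ∈ Sat(AG EF (crit1 → wait2)).

Yes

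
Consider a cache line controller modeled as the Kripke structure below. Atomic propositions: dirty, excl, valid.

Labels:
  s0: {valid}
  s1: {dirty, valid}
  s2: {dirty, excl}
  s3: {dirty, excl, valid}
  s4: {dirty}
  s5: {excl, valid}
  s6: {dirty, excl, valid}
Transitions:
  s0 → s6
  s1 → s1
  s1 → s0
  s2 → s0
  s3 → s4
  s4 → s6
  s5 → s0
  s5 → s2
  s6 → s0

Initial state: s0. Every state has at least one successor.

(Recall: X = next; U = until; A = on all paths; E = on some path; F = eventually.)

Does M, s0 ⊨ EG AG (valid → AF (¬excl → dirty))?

Holds

States satisfying AG (valid → AF (¬excl → dirty)): {s0, s1, s2, s3, s4, s5, s6}.
States satisfying EG AG (valid → AF (¬excl → dirty)): {s0, s1, s2, s3, s4, s5, s6}.
s0 ∈ Sat(EG AG (valid → AF (¬excl → dirty))).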